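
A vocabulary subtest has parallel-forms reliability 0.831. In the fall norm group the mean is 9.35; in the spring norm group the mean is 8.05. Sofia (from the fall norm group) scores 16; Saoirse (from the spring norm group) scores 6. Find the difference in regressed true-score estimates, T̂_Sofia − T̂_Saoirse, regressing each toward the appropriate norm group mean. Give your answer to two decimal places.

8.53

T̂_Sofia = 0.831(16) + 0.169(9.35) = 14.8761
T̂_Saoirse = 0.831(6) + 0.169(8.05) = 6.3464
Difference = 14.8761 − 6.3464 = 8.5297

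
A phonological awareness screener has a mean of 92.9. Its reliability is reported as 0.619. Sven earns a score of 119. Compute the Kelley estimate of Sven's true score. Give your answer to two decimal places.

Regress the observed score toward the mean by the unreliability: T̂ = 0.619·119 + 0.381·92.9 = 73.661 + 35.3949 = 109.056.

109.06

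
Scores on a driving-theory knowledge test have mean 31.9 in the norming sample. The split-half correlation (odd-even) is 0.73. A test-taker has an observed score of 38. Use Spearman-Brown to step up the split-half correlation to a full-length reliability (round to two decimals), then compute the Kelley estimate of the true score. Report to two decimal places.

Spearman-Brown: ρ = 2r/(1 + r) = 2(0.73)/(1 + 0.73) = 1.460/1.73 = 0.8439 → 0.84
Weight the observed score by reliability and the mean by (1 − reliability): T̂ = 0.84·38 + 0.16·31.9 = 31.92 + 5.104 = 37.024.

37.02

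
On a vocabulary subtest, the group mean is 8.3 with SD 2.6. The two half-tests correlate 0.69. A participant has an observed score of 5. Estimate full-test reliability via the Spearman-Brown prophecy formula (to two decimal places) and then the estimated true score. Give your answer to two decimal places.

5.59

Spearman-Brown: ρ = 2r/(1 + r) = 2(0.69)/(1 + 0.69) = 1.380/1.69 = 0.8166 → 0.82
Weight the observed score by reliability and the mean by (1 − reliability): T̂ = 0.82·5 + 0.18·8.3 = 4.10 + 1.494 = 5.594.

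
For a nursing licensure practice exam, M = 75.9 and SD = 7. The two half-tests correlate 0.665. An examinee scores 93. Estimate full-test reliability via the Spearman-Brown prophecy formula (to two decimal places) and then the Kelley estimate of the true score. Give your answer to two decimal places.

89.58

Spearman-Brown: ρ = 2r/(1 + r) = 2(0.665)/(1 + 0.665) = 1.3300/1.665 = 0.7988 → 0.80
T̂ = ρX + (1 − ρ)μ
  = 0.80 × 93 + 0.20 × 75.9
  = 74.40 + 15.180
  = 89.580
  ≈ 89.58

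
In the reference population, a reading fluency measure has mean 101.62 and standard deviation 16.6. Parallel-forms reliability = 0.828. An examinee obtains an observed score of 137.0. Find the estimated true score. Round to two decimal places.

Regress the observed score toward the mean by the unreliability: T̂ = 0.828·137.0 + 0.172·101.62 = 113.4360 + 17.47864 = 130.915.

130.91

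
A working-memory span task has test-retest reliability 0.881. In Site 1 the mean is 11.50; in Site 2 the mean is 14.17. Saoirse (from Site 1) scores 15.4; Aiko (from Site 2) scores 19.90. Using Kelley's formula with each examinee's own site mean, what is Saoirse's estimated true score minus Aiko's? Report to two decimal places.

T̂_Saoirse = 0.881(15.4) + 0.119(11.50) = 14.9359
T̂_Aiko = 0.881(19.90) + 0.119(14.17) = 19.2181
Difference = 14.9359 − 19.2181 = -4.2822

-4.28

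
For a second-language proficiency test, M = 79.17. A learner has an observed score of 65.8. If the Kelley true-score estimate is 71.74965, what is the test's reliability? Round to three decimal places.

0.555

T̂ = ρX + (1 − ρ)μ  ⇒  T̂ − μ = ρ(X − μ)
ρ = (T̂ − μ)/(X − μ) = (71.74965 − 79.17) / (65.8 − 79.17) = -7.42035 / -13.37 = 0.55500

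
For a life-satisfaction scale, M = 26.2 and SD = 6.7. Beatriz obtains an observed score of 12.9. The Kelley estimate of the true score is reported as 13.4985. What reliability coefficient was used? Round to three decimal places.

T̂ = ρX + (1 − ρ)μ  ⇒  T̂ − μ = ρ(X − μ)
ρ = (T̂ − μ)/(X − μ) = (13.4985 − 26.2) / (12.9 − 26.2) = -12.7015 / -13.3 = 0.95500

0.955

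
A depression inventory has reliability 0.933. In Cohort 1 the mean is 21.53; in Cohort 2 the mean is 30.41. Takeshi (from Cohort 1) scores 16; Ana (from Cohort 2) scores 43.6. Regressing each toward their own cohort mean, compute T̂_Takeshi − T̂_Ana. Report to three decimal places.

-26.346

T̂_Takeshi = 0.933(16) + 0.067(21.53) = 16.37051
T̂_Ana = 0.933(43.6) + 0.067(30.41) = 42.71627
Difference = 16.37051 − 42.71627 = -26.34576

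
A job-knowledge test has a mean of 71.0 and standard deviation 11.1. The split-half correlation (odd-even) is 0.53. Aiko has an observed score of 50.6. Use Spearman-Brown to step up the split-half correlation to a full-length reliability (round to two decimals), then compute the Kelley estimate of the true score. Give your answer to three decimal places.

Spearman-Brown: ρ = 2r/(1 + r) = 2(0.53)/(1 + 0.53) = 1.060/1.53 = 0.6928 → 0.69
T̂ = 0.69(50.6) + 0.31(71.0) = 34.914 + 22.010 = 56.9240 → 56.924

56.924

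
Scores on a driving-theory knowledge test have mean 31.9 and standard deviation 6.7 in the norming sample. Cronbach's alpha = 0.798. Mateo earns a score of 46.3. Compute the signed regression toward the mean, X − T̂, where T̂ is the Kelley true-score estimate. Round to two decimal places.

T̂ = 0.798(46.3) + 0.202(31.9) = 36.9474 + 6.4438 = 43.3912 → 43.391
X − T̂ = 46.3 − 43.391 = 2.909 → 2.91

2.91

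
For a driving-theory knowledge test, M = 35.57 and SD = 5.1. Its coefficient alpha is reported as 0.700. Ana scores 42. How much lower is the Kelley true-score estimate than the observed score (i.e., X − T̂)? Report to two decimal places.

1.93

T̂ = ρX + (1 − ρ)μ
  = 0.700 × 42 + 0.300 × 35.57
  = 29.400 + 10.67100
  = 40.0710
  ≈ 40.071
X − T̂ = 42 − 40.071 = 1.929 → 1.93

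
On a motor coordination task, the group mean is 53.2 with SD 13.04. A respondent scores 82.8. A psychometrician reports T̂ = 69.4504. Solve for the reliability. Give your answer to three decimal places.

T̂ = ρX + (1 − ρ)μ  ⇒  T̂ − μ = ρ(X − μ)
ρ = (T̂ − μ)/(X − μ) = (69.4504 − 53.2) / (82.8 − 53.2) = 16.2504 / 29.6 = 0.54900

0.549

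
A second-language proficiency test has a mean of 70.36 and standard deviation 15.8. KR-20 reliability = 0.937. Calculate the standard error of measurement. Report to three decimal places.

3.966

SEM = SD · √(1 − ρ) = 15.8 × √0.063 = 15.8 × 0.2510 = 3.9658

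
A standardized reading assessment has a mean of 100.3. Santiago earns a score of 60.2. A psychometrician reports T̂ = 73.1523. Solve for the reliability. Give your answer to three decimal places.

T̂ = ρX + (1 − ρ)μ  ⇒  T̂ − μ = ρ(X − μ)
ρ = (T̂ − μ)/(X − μ) = (73.1523 − 100.3) / (60.2 − 100.3) = -27.1477 / -40.1 = 0.67700

0.677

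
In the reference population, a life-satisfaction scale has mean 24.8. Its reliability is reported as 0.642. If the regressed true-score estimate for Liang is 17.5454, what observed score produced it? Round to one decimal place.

T̂ = ρX + (1 − ρ)μ  ⇒  X = (T̂ − (1 − ρ)μ) / ρ
X = (17.5454 − 0.358 × 24.8) / 0.642 = (17.5454 − 8.8784) / 0.642 = 8.6670 / 0.642 = 13.500

13.5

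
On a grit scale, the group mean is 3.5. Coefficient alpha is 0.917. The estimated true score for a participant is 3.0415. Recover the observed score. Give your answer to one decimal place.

3.0

T̂ = ρX + (1 − ρ)μ  ⇒  X = (T̂ − (1 − ρ)μ) / ρ
X = (3.0415 − 0.083 × 3.5) / 0.917 = (3.0415 − 0.2905) / 0.917 = 2.7510 / 0.917 = 3.000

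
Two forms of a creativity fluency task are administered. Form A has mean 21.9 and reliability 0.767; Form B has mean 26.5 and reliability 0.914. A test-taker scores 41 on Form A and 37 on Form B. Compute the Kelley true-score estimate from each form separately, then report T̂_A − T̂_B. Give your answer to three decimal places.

T̂_A = 0.767(41) + 0.233(21.9) = 36.54970
T̂_B = 0.914(37) + 0.086(26.5) = 36.09700
T̂_A − T̂_B = 0.45270

0.453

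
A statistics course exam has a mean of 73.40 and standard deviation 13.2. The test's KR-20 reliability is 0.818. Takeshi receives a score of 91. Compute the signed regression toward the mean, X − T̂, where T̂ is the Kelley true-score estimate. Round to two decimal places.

3.20

T̂ = ρX + (1 − ρ)μ
  = 0.818 × 91 + 0.182 × 73.40
  = 74.438 + 13.35880
  = 87.7968
  ≈ 87.797
X − T̂ = 91 − 87.797 = 3.203 → 3.20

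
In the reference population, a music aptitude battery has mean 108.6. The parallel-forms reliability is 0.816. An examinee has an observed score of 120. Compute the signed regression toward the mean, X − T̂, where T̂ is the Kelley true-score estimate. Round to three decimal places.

Kelley's formula gives T̂ = 0.816·120 + 0.184·108.6 = 97.920 + 19.9824 = 117.90240.
X − T̂ = 120 − 117.9024 = 2.0976 → 2.098

2.098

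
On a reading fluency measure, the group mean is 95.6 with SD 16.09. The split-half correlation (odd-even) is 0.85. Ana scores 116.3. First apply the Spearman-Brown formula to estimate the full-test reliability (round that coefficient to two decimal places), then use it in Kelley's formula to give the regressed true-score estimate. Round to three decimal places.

114.644

Spearman-Brown: ρ = 2r/(1 + r) = 2(0.85)/(1 + 0.85) = 1.700/1.85 = 0.9189 → 0.92
T̂ = 0.92(116.3) + 0.08(95.6) = 106.996 + 7.648 = 114.6440 → 114.644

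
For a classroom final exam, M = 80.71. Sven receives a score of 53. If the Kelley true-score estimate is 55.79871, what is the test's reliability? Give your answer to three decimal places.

T̂ = ρX + (1 − ρ)μ  ⇒  T̂ − μ = ρ(X − μ)
ρ = (T̂ − μ)/(X − μ) = (55.79871 − 80.71) / (53 − 80.71) = -24.91129 / -27.71 = 0.89900

0.899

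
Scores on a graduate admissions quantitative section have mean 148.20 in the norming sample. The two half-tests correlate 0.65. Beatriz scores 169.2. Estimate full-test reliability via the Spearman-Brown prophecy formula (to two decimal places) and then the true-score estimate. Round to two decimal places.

Spearman-Brown: ρ = 2r/(1 + r) = 2(0.65)/(1 + 0.65) = 1.300/1.65 = 0.7879 → 0.79
T̂ = 0.79(169.2) + 0.21(148.20) = 133.668 + 31.1220 = 164.790 → 164.79

164.79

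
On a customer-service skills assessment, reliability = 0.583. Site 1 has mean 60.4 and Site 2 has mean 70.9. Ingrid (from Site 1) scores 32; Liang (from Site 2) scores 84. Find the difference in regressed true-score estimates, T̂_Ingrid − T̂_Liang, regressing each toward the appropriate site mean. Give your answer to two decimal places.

T̂_Ingrid = 0.583(32) + 0.417(60.4) = 43.8428
T̂_Liang = 0.583(84) + 0.417(70.9) = 78.5373
Difference = 43.8428 − 78.5373 = -34.6945

-34.69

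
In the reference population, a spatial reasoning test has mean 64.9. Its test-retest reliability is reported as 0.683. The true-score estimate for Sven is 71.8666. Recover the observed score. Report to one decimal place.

T̂ = ρX + (1 − ρ)μ  ⇒  X = (T̂ − (1 − ρ)μ) / ρ
X = (71.8666 − 0.317 × 64.9) / 0.683 = (71.8666 − 20.5733) / 0.683 = 51.2933 / 0.683 = 75.100

75.1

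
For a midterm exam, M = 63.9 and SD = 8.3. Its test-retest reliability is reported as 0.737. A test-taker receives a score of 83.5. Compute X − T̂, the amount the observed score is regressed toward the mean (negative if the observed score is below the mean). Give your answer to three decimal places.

5.155

T̂ = ρX + (1 − ρ)μ
  = 0.737 × 83.5 + 0.263 × 63.9
  = 61.5395 + 16.8057
  = 78.34520
  ≈ 78.3452
X − T̂ = 83.5 − 78.3452 = 5.1548 → 5.155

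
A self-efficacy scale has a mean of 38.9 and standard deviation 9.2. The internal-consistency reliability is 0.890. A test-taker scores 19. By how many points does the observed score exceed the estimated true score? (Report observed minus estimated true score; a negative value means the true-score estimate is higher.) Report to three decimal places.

-2.189

T̂ = ρX + (1 − ρ)μ
  = 0.890 × 19 + 0.110 × 38.9
  = 16.910 + 4.2790
  = 21.18900
  ≈ 21.1890
X − T̂ = 19 − 21.1890 = -2.1890 → -2.189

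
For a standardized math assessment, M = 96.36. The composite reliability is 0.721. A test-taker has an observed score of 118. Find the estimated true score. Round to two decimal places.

T̂ = ρX + (1 − ρ)μ
  = 0.721 × 118 + 0.279 × 96.36
  = 85.078 + 26.88444
  = 111.962
  ≈ 111.96

111.96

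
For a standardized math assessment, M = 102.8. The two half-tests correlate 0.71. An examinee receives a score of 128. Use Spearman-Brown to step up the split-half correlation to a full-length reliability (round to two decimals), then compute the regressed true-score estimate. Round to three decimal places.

Spearman-Brown: ρ = 2r/(1 + r) = 2(0.71)/(1 + 0.71) = 1.420/1.71 = 0.8304 → 0.83
Weight the observed score by reliability and the mean by (1 − reliability): T̂ = 0.83·128 + 0.17·102.8 = 106.24 + 17.476 = 123.7160.

123.716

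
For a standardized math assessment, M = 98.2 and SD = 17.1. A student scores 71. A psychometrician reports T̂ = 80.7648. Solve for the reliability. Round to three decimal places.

0.641

T̂ = ρX + (1 − ρ)μ  ⇒  T̂ − μ = ρ(X − μ)
ρ = (T̂ − μ)/(X − μ) = (80.7648 − 98.2) / (71 − 98.2) = -17.4352 / -27.2 = 0.64100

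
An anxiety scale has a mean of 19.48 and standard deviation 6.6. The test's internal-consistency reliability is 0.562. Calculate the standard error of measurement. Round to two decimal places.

SEM = SD · √(1 − ρ) = 6.6 × √0.438 = 6.6 × 0.6618 = 4.368

4.37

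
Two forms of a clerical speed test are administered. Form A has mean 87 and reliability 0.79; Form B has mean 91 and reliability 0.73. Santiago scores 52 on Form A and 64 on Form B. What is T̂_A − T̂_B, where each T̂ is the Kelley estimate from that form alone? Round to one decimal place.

-11.9

T̂_A = 0.79(52) + 0.21(87) = 59.350
T̂_B = 0.73(64) + 0.27(91) = 71.290
T̂_A − T̂_B = -11.940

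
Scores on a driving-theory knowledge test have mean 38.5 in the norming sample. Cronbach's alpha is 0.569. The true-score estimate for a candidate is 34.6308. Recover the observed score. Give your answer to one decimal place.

31.7

T̂ = ρX + (1 − ρ)μ  ⇒  X = (T̂ − (1 − ρ)μ) / ρ
X = (34.6308 − 0.431 × 38.5) / 0.569 = (34.6308 − 16.5935) / 0.569 = 18.0373 / 0.569 = 31.700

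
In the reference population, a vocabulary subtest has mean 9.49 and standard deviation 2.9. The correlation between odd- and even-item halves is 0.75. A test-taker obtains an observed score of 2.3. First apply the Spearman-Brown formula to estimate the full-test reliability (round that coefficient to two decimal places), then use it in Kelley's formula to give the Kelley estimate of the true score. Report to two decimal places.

Spearman-Brown: ρ = 2r/(1 + r) = 2(0.75)/(1 + 0.75) = 1.500/1.75 = 0.8571 → 0.86
T̂ = 0.86(2.3) + 0.14(9.49) = 1.978 + 1.3286 = 3.307 → 3.31

3.31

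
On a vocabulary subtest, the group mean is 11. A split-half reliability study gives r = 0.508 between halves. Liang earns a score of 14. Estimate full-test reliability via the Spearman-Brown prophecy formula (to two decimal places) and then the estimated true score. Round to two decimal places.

13.01

Spearman-Brown: ρ = 2r/(1 + r) = 2(0.508)/(1 + 0.508) = 1.0160/1.508 = 0.6737 → 0.67
T̂ = ρX + (1 − ρ)μ
  = 0.67 × 14 + 0.33 × 11
  = 9.38 + 3.63
  = 13.010
  ≈ 13.01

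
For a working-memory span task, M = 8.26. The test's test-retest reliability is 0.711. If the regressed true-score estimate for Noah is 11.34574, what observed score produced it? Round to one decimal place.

12.6

T̂ = ρX + (1 − ρ)μ  ⇒  X = (T̂ − (1 − ρ)μ) / ρ
X = (11.34574 − 0.289 × 8.26) / 0.711 = (11.34574 − 2.38714) / 0.711 = 8.95860 / 0.711 = 12.600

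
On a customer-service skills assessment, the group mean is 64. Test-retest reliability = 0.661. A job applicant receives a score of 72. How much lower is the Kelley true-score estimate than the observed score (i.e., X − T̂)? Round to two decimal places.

Kelley's formula gives T̂ = 0.661·72 + 0.339·64 = 47.592 + 21.696 = 69.2880.
X − T̂ = 72 − 69.288 = 2.712 → 2.71

2.71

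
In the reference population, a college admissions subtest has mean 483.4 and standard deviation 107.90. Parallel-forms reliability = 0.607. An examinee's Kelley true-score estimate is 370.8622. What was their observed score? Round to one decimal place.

T̂ = ρX + (1 − ρ)μ  ⇒  X = (T̂ − (1 − ρ)μ) / ρ
X = (370.8622 − 0.393 × 483.4) / 0.607 = (370.8622 − 189.9762) / 0.607 = 180.8860 / 0.607 = 298.000

298.0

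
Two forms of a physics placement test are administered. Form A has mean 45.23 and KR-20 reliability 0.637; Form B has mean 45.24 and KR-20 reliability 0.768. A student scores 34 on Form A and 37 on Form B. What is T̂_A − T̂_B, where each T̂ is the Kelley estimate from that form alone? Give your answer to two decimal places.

-0.84

T̂_A = 0.637(34) + 0.363(45.23) = 38.0765
T̂_B = 0.768(37) + 0.232(45.24) = 38.9117
T̂_A − T̂_B = -0.8352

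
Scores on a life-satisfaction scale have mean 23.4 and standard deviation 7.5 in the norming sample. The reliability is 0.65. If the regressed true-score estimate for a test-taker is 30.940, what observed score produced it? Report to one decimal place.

T̂ = ρX + (1 − ρ)μ  ⇒  X = (T̂ − (1 − ρ)μ) / ρ
X = (30.940 − 0.35 × 23.4) / 0.65 = (30.940 − 8.190) / 0.65 = 22.750 / 0.65 = 35.000

35.0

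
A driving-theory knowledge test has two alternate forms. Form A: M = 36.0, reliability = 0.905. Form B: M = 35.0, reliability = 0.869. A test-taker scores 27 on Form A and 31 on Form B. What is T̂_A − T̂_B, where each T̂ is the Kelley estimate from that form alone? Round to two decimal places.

T̂_A = 0.905(27) + 0.095(36.0) = 27.8550
T̂_B = 0.869(31) + 0.131(35.0) = 31.5240
T̂_A − T̂_B = -3.6690

-3.67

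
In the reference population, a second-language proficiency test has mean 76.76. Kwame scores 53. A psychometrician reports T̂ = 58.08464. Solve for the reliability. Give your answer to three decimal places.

0.786

T̂ = ρX + (1 − ρ)μ  ⇒  T̂ − μ = ρ(X − μ)
ρ = (T̂ − μ)/(X − μ) = (58.08464 − 76.76) / (53 − 76.76) = -18.67536 / -23.76 = 0.78600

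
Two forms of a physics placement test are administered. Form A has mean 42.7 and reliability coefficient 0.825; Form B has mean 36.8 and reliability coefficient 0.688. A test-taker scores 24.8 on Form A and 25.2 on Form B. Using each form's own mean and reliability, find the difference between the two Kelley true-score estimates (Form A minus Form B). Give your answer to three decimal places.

-0.887

T̂_A = 0.825(24.8) + 0.175(42.7) = 27.93250
T̂_B = 0.688(25.2) + 0.312(36.8) = 28.81920
T̂_A − T̂_B = -0.88670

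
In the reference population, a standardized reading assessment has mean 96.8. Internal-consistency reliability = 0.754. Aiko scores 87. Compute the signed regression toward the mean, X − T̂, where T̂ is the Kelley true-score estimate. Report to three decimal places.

T̂ = ρX + (1 − ρ)μ
  = 0.754 × 87 + 0.246 × 96.8
  = 65.598 + 23.8128
  = 89.41080
  ≈ 89.4108
X − T̂ = 87 − 89.4108 = -2.4108 → -2.411

-2.411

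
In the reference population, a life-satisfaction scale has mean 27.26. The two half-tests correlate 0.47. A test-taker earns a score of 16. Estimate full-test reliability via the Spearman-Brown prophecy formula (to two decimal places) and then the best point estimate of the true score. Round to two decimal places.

20.05

Spearman-Brown: ρ = 2r/(1 + r) = 2(0.47)/(1 + 0.47) = 0.940/1.47 = 0.6395 → 0.64
T̂ = ρX + (1 − ρ)μ
  = 0.64 × 16 + 0.36 × 27.26
  = 10.24 + 9.8136
  = 20.054
  ≈ 20.05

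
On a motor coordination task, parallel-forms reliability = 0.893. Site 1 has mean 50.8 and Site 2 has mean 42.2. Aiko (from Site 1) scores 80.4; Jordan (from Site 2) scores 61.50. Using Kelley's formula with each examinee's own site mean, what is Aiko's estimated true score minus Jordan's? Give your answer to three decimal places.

17.798

T̂_Aiko = 0.893(80.4) + 0.107(50.8) = 77.23280
T̂_Jordan = 0.893(61.50) + 0.107(42.2) = 59.43490
Difference = 77.23280 − 59.43490 = 17.79790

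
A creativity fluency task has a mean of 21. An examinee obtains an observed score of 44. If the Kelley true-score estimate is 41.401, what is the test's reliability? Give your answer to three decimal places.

0.887

T̂ = ρX + (1 − ρ)μ  ⇒  T̂ − μ = ρ(X − μ)
ρ = (T̂ − μ)/(X − μ) = (41.401 − 21) / (44 − 21) = 20.401 / 23.0 = 0.88700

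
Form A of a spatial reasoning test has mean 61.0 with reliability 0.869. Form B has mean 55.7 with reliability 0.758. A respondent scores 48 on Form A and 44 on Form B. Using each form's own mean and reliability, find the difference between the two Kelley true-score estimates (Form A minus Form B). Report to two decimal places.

T̂_A = 0.869(48) + 0.131(61.0) = 49.7030
T̂_B = 0.758(44) + 0.242(55.7) = 46.8314
T̂_A − T̂_B = 2.8716

2.87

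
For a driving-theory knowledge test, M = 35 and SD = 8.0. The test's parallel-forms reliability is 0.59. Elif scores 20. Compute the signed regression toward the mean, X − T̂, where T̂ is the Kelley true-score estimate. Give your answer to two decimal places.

T̂ = 0.59(20) + 0.41(35) = 11.80 + 14.35 = 26.1500 → 26.150
X − T̂ = 20 − 26.150 = -6.150 → -6.15

-6.15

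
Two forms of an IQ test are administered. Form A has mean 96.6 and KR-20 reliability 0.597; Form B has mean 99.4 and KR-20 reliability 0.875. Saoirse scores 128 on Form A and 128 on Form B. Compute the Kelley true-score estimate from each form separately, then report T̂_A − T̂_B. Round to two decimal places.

-9.08

T̂_A = 0.597(128) + 0.403(96.6) = 115.3458
T̂_B = 0.875(128) + 0.125(99.4) = 124.4250
T̂_A − T̂_B = -9.0792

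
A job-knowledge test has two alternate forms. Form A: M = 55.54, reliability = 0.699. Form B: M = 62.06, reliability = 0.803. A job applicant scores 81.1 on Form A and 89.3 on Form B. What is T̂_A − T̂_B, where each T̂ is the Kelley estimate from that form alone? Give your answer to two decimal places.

T̂_A = 0.699(81.1) + 0.301(55.54) = 73.4064
T̂_B = 0.803(89.3) + 0.197(62.06) = 83.9337
T̂_A − T̂_B = -10.5273

-10.53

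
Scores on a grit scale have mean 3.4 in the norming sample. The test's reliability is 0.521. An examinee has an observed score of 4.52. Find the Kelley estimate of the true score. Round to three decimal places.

3.984

T̂ = ρX + (1 − ρ)μ
  = 0.521 × 4.52 + 0.479 × 3.4
  = 2.35492 + 1.6286
  = 3.9835
  ≈ 3.984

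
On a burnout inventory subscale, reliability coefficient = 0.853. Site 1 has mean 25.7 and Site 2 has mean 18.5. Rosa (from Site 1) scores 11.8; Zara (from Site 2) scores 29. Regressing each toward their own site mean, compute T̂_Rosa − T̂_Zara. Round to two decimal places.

T̂_Rosa = 0.853(11.8) + 0.147(25.7) = 13.8433
T̂_Zara = 0.853(29) + 0.147(18.5) = 27.4565
Difference = 13.8433 − 27.4565 = -13.6132

-13.61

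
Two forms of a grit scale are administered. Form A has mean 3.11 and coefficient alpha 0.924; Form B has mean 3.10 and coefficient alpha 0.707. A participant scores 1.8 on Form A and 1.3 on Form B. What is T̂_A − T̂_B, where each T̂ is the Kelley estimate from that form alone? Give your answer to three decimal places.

0.072

T̂_A = 0.924(1.8) + 0.076(3.11) = 1.89956
T̂_B = 0.707(1.3) + 0.293(3.10) = 1.82740
T̂_A − T̂_B = 0.07216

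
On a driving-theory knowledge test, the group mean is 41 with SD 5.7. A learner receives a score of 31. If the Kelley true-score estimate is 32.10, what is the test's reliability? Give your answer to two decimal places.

0.89

T̂ = ρX + (1 − ρ)μ  ⇒  T̂ − μ = ρ(X − μ)
ρ = (T̂ − μ)/(X − μ) = (32.10 − 41) / (31 − 41) = -8.90 / -10.0 = 0.8900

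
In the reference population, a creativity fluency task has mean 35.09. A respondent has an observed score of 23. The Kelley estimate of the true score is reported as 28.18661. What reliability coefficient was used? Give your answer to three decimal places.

T̂ = ρX + (1 − ρ)μ  ⇒  T̂ − μ = ρ(X − μ)
ρ = (T̂ − μ)/(X − μ) = (28.18661 − 35.09) / (23 − 35.09) = -6.90339 / -12.09 = 0.57100

0.571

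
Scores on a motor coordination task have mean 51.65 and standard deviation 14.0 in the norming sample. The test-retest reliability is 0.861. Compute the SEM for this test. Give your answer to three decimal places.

SEM = SD · √(1 − ρ) = 14.0 × √0.139 = 14.0 × 0.3728 = 5.2196

5.220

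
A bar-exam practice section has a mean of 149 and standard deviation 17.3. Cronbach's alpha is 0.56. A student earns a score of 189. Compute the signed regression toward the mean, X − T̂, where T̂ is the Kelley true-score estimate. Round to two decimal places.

17.60

T̂ = ρX + (1 − ρ)μ
  = 0.56 × 189 + 0.44 × 149
  = 105.84 + 65.56
  = 171.4000
  ≈ 171.400
X − T̂ = 189 − 171.400 = 17.600 → 17.60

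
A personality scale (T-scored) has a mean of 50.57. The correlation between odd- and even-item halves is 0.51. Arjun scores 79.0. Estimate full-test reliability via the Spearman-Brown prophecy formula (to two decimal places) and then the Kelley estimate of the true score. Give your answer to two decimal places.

Spearman-Brown: ρ = 2r/(1 + r) = 2(0.51)/(1 + 0.51) = 1.020/1.51 = 0.6755 → 0.68
Weight the observed score by reliability and the mean by (1 − reliability): T̂ = 0.68·79.0 + 0.32·50.57 = 53.720 + 16.1824 = 69.902.

69.90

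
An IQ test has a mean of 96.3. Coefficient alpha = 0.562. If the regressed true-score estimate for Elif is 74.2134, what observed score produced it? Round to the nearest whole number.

T̂ = ρX + (1 − ρ)μ  ⇒  X = (T̂ − (1 − ρ)μ) / ρ
X = (74.2134 − 0.438 × 96.3) / 0.562 = (74.2134 − 42.1794) / 0.562 = 32.0340 / 0.562 = 57.00

57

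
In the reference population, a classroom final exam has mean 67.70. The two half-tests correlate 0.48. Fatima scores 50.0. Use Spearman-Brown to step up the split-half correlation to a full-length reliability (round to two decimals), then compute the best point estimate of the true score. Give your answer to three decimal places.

Spearman-Brown: ρ = 2r/(1 + r) = 2(0.48)/(1 + 0.48) = 0.960/1.48 = 0.6486 → 0.65
Weight the observed score by reliability and the mean by (1 − reliability): T̂ = 0.65·50.0 + 0.35·67.70 = 32.500 + 23.6950 = 56.1950.

56.195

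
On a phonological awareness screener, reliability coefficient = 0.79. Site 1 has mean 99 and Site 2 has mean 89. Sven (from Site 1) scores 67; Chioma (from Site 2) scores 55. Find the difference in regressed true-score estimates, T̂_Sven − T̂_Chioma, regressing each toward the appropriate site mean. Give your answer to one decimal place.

T̂_Sven = 0.79(67) + 0.21(99) = 73.720
T̂_Chioma = 0.79(55) + 0.21(89) = 62.140
Difference = 73.720 − 62.140 = 11.580

11.6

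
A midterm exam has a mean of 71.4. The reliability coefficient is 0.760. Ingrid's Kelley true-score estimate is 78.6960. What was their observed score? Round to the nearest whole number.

T̂ = ρX + (1 − ρ)μ  ⇒  X = (T̂ − (1 − ρ)μ) / ρ
X = (78.6960 − 0.240 × 71.4) / 0.760 = (78.6960 − 17.1360) / 0.760 = 61.5600 / 0.760 = 81.00

81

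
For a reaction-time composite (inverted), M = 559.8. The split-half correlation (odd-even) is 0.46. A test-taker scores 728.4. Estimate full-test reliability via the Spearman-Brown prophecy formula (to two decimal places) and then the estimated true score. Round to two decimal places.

Spearman-Brown: ρ = 2r/(1 + r) = 2(0.46)/(1 + 0.46) = 0.920/1.46 = 0.6301 → 0.63
T̂ = ρX + (1 − ρ)μ
  = 0.63 × 728.4 + 0.37 × 559.8
  = 458.892 + 207.126
  = 666.018
  ≈ 666.02

666.02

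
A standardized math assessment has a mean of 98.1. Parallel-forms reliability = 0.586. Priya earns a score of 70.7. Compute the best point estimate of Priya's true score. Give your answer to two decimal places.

82.04

T̂ = 0.586(70.7) + 0.414(98.1) = 41.4302 + 40.6134 = 82.044 → 82.04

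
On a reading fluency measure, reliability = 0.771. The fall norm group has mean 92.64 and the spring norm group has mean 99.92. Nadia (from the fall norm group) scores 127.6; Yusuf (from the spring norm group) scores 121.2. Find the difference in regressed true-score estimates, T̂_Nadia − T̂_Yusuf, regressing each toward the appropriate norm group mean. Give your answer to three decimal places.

T̂_Nadia = 0.771(127.6) + 0.229(92.64) = 119.59416
T̂_Yusuf = 0.771(121.2) + 0.229(99.92) = 116.32688
Difference = 119.59416 − 116.32688 = 3.26728

3.267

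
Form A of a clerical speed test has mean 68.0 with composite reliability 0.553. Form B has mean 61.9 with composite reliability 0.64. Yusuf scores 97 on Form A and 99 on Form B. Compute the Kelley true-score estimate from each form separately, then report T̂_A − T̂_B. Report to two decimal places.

T̂_A = 0.553(97) + 0.447(68.0) = 84.0370
T̂_B = 0.64(99) + 0.36(61.9) = 85.6440
T̂_A − T̂_B = -1.6070

-1.61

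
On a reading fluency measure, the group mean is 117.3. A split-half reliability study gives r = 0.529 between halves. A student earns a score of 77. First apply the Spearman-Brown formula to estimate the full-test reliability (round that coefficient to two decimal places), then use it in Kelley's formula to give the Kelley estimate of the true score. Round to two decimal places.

Spearman-Brown: ρ = 2r/(1 + r) = 2(0.529)/(1 + 0.529) = 1.0580/1.529 = 0.6920 → 0.69
Weight the observed score by reliability and the mean by (1 − reliability): T̂ = 0.69·77 + 0.31·117.3 = 53.13 + 36.363 = 89.493.

89.49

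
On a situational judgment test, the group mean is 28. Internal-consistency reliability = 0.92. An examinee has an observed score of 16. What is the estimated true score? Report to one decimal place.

17.0

Weight the observed score by reliability and the mean by (1 − reliability): T̂ = 0.92·16 + 0.08·28 = 14.72 + 2.24 = 16.96.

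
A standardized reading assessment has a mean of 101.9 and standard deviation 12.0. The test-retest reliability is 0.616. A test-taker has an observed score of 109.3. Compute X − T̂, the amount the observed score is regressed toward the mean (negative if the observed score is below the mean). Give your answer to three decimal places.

2.842

T̂ = ρX + (1 − ρ)μ
  = 0.616 × 109.3 + 0.384 × 101.9
  = 67.3288 + 39.1296
  = 106.45840
  ≈ 106.4584
X − T̂ = 109.3 − 106.4584 = 2.8416 → 2.842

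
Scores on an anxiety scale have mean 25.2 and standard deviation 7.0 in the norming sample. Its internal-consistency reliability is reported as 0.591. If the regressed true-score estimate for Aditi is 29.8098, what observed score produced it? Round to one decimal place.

33.0

T̂ = ρX + (1 − ρ)μ  ⇒  X = (T̂ − (1 − ρ)μ) / ρ
X = (29.8098 − 0.409 × 25.2) / 0.591 = (29.8098 − 10.3068) / 0.591 = 19.5030 / 0.591 = 33.000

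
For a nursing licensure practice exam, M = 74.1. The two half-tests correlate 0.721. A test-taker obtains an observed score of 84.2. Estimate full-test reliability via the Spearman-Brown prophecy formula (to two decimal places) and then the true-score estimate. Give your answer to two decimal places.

Spearman-Brown: ρ = 2r/(1 + r) = 2(0.721)/(1 + 0.721) = 1.4420/1.721 = 0.8379 → 0.84
Weight the observed score by reliability and the mean by (1 − reliability): T̂ = 0.84·84.2 + 0.16·74.1 = 70.728 + 11.856 = 82.584.

82.58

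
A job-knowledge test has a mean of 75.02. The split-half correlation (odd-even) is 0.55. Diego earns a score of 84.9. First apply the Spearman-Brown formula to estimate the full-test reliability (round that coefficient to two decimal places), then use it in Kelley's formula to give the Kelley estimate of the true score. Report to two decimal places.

82.03

Spearman-Brown: ρ = 2r/(1 + r) = 2(0.55)/(1 + 0.55) = 1.100/1.55 = 0.7097 → 0.71
Kelley's formula gives T̂ = 0.71·84.9 + 0.29·75.02 = 60.279 + 21.7558 = 82.035.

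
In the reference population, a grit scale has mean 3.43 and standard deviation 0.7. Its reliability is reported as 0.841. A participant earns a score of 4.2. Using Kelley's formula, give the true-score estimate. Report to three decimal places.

T̂ = ρX + (1 − ρ)μ
  = 0.841 × 4.2 + 0.159 × 3.43
  = 3.5322 + 0.54537
  = 4.0776
  ≈ 4.078

4.078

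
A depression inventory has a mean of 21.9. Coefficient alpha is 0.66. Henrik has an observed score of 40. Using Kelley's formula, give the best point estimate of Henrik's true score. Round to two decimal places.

33.85

T̂ = 0.66(40) + 0.34(21.9) = 26.40 + 7.446 = 33.846 → 33.85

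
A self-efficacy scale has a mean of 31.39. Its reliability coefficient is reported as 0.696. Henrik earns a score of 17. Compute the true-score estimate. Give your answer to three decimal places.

Kelley's formula gives T̂ = 0.696·17 + 0.304·31.39 = 11.832 + 9.54256 = 21.3746.

21.375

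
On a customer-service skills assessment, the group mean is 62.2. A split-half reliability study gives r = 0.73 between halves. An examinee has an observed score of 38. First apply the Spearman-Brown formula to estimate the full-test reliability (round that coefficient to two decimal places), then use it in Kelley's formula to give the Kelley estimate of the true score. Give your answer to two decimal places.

41.87

Spearman-Brown: ρ = 2r/(1 + r) = 2(0.73)/(1 + 0.73) = 1.460/1.73 = 0.8439 → 0.84
T̂ = ρX + (1 − ρ)μ
  = 0.84 × 38 + 0.16 × 62.2
  = 31.92 + 9.952
  = 41.872
  ≈ 41.87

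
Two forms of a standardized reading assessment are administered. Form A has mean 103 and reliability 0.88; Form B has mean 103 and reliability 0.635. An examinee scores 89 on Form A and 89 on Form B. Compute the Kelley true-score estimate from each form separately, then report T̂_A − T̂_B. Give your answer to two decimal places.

-3.43

T̂_A = 0.88(89) + 0.12(103) = 90.6800
T̂_B = 0.635(89) + 0.365(103) = 94.1100
T̂_A − T̂_B = -3.4300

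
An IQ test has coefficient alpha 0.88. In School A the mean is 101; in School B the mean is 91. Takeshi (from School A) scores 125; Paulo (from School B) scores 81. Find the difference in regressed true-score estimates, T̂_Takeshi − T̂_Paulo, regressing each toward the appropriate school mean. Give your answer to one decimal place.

39.9

T̂_Takeshi = 0.88(125) + 0.12(101) = 122.120
T̂_Paulo = 0.88(81) + 0.12(91) = 82.200
Difference = 122.120 − 82.200 = 39.920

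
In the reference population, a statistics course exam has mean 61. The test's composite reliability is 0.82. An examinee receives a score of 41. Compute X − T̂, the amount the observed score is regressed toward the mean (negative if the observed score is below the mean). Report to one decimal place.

-3.6

Weight the observed score by reliability and the mean by (1 − reliability): T̂ = 0.82·41 + 0.18·61 = 33.62 + 10.98 = 44.600.
X − T̂ = 41 − 44.60 = -3.60 → -3.6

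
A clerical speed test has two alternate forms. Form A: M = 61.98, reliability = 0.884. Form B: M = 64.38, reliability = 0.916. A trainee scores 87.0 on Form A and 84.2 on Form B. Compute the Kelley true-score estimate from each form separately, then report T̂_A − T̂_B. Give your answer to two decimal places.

T̂_A = 0.884(87.0) + 0.116(61.98) = 84.0977
T̂_B = 0.916(84.2) + 0.084(64.38) = 82.5351
T̂_A − T̂_B = 1.5626

1.56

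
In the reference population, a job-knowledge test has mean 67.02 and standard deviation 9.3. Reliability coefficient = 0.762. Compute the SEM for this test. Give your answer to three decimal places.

SEM = SD · √(1 − ρ) = 9.3 × √0.238 = 9.3 × 0.4879 = 4.5370

4.537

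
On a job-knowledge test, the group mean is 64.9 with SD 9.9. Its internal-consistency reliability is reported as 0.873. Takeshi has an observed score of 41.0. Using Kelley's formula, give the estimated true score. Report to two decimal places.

44.04

Kelley's formula gives T̂ = 0.873·41.0 + 0.127·64.9 = 35.7930 + 8.2423 = 44.035.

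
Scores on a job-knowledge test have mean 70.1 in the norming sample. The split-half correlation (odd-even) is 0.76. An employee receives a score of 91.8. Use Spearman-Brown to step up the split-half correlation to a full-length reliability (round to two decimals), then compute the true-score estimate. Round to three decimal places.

Spearman-Brown: ρ = 2r/(1 + r) = 2(0.76)/(1 + 0.76) = 1.520/1.76 = 0.8636 → 0.86
T̂ = 0.86(91.8) + 0.14(70.1) = 78.948 + 9.814 = 88.7620 → 88.762

88.762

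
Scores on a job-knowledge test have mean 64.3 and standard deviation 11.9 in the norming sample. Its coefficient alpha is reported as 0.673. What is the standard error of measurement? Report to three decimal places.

6.805

SEM = SD · √(1 − ρ) = 11.9 × √0.327 = 11.9 × 0.5718 = 6.8049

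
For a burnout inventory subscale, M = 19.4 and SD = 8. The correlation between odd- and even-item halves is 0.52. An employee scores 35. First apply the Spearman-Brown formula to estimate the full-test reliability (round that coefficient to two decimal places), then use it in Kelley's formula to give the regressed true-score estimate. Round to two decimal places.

30.01

Spearman-Brown: ρ = 2r/(1 + r) = 2(0.52)/(1 + 0.52) = 1.040/1.52 = 0.6842 → 0.68
T̂ = 0.68(35) + 0.32(19.4) = 23.80 + 6.208 = 30.008 → 30.01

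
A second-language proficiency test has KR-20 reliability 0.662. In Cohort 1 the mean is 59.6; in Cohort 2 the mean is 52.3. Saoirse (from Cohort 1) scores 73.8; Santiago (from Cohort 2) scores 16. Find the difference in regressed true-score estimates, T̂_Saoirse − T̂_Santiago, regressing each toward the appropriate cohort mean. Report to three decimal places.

T̂_Saoirse = 0.662(73.8) + 0.338(59.6) = 69.00040
T̂_Santiago = 0.662(16) + 0.338(52.3) = 28.26940
Difference = 69.00040 − 28.26940 = 40.73100

40.731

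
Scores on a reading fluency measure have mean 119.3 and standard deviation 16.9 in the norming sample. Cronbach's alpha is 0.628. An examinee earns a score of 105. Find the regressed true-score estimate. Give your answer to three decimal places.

T̂ = 0.628(105) + 0.372(119.3) = 65.940 + 44.3796 = 110.3196 → 110.320

110.320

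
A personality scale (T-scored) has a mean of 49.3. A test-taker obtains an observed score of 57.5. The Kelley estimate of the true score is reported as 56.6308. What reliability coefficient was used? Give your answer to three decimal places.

0.894

T̂ = ρX + (1 − ρ)μ  ⇒  T̂ − μ = ρ(X − μ)
ρ = (T̂ − μ)/(X − μ) = (56.6308 − 49.3) / (57.5 − 49.3) = 7.3308 / 8.2 = 0.89400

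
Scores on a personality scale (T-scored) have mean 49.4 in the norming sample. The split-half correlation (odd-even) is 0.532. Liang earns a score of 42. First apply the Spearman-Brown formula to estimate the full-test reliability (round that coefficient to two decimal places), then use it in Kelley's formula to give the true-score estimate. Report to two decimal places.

44.29

Spearman-Brown: ρ = 2r/(1 + r) = 2(0.532)/(1 + 0.532) = 1.0640/1.532 = 0.6945 → 0.69
T̂ = 0.69(42) + 0.31(49.4) = 28.98 + 15.314 = 44.294 → 44.29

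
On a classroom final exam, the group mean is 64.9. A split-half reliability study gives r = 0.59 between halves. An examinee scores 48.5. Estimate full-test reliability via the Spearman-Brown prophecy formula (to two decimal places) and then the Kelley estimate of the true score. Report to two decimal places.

Spearman-Brown: ρ = 2r/(1 + r) = 2(0.59)/(1 + 0.59) = 1.180/1.59 = 0.7421 → 0.74
T̂ = ρX + (1 − ρ)μ
  = 0.74 × 48.5 + 0.26 × 64.9
  = 35.890 + 16.874
  = 52.764
  ≈ 52.76

52.76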